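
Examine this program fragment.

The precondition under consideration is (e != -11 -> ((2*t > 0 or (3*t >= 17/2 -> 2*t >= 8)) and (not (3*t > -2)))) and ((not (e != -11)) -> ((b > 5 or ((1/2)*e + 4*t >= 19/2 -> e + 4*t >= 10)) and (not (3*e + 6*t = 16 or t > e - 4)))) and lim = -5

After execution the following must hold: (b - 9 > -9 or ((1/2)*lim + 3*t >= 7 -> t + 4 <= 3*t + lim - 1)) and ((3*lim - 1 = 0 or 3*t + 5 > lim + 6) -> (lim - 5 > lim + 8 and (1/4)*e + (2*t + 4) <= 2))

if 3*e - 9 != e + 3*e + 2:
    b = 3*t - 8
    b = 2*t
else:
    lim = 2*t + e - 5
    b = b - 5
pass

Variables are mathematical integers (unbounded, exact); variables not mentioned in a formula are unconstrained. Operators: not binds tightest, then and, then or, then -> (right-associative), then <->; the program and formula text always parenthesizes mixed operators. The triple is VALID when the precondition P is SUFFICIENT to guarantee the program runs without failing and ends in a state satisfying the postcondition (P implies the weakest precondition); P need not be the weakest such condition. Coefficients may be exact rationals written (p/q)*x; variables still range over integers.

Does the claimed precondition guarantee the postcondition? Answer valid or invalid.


Working backward. After the program, the postcondition (b - 9 > -9 or ((1/2)*lim + 3*t >= 7 -> t + 4 <= 3*t + lim - 1)) and ((3*lim - 1 = 0 or 3*t + 5 > lim + 6) -> (lim - 5 > lim + 8 and (1/4)*e + (2*t + 4) <= 2)) must hold; in canonical form it is (b > 0 or ((1/2)*lim + 3*t >= 7 -> lim + 2*t >= 5)) and (not (3*lim = 1 or 3*t > lim + 1)).
Before skip: (b > 0 or ((1/2)*lim + 3*t >= 7 -> lim + 2*t >= 5)) and (not (3*lim = 1 or 3*t > lim + 1))
Then branch requires (2*t > 0 or ((1/2)*lim + 3*t >= 7 -> lim + 2*t >= 5)) and (not (3*lim = 1 or 3*t > lim + 1)); else branch requires (b > 5 or ((1/2)*e + 4*t >= 19/2 -> e + 4*t >= 10)) and (not (3*e + 6*t = 16 or t > e - 4)).
Before the if: (e != -11 -> ((2*t > 0 or ((1/2)*lim + 3*t >= 7 -> lim + 2*t >= 5)) and (not (3*lim = 1 or 3*t > lim + 1)))) and ((not (e != -11)) -> ((b > 5 or ((1/2)*e + 4*t >= 19/2 -> e + 4*t >= 10)) and (not (3*e + 6*t = 16 or t > e - 4))))
The weakest precondition is (e != -11 -> ((2*t > 0 or ((1/2)*lim + 3*t >= 7 -> lim + 2*t >= 5)) and (not (3*lim = 1 or 3*t > lim + 1)))) and ((not (e != -11)) -> ((b > 5 or ((1/2)*e + 4*t >= 19/2 -> e + 4*t >= 10)) and (not (3*e + 6*t = 16 or t > e - 4)))).
Check whether (e != -11 -> ((2*t > 0 or (3*t >= 17/2 -> 2*t >= 8)) and (not (3*t > -2)))) and ((not (e != -11)) -> ((b > 5 or ((1/2)*e + 4*t >= 19/2 -> e + 4*t >= 10)) and (not (3*e + 6*t = 16 or t > e - 4)))) and lim = -5 implies it.
Countermodel: at the initial state b = 0, e = -10, lim = -5, t = -1, the precondition holds but the weakest precondition fails.
Answer: invalid


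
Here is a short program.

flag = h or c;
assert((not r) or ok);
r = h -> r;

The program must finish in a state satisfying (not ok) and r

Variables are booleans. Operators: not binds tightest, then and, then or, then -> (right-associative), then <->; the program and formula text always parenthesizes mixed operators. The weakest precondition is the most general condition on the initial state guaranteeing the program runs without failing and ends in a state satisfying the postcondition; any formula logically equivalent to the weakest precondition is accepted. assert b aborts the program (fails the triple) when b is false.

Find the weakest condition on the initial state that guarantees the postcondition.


Working backward. After the program, (not ok) and r must hold.
Before r := h -> r: (not ok) and (h -> r)
Before assert (not r) or ok: ((not r) or ok) and (not ok) and (h -> r)
Before flag := h or c: ((not r) or ok) and (not ok) and (h -> r)
Answer: WP = ((not r) or ok) and (not ok) and (h -> r)


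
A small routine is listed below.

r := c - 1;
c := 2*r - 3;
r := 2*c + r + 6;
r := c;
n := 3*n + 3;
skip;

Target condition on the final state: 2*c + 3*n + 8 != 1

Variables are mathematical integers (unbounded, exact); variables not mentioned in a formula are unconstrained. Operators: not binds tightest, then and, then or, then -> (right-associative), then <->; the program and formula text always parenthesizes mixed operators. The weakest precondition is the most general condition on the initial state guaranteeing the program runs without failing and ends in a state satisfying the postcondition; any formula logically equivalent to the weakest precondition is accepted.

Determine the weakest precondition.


Working backward. After the program, the postcondition 2*c + 3*n + 8 != 1 must hold; in canonical form it is 2*c + 3*n != -7.
Before skip: 2*c + 3*n != -7
Before n := 3*n + 3: 2*c + 9*n != -16
Before r := c: 2*c + 9*n != -16
Before r := 2*c + r + 6: 2*c + 9*n != -16
Before c := 2*r - 3: 9*n + 4*r != -10
Before r := c - 1: 4*c + 9*n != -6
Answer: WP = 4*c + 9*n != -6


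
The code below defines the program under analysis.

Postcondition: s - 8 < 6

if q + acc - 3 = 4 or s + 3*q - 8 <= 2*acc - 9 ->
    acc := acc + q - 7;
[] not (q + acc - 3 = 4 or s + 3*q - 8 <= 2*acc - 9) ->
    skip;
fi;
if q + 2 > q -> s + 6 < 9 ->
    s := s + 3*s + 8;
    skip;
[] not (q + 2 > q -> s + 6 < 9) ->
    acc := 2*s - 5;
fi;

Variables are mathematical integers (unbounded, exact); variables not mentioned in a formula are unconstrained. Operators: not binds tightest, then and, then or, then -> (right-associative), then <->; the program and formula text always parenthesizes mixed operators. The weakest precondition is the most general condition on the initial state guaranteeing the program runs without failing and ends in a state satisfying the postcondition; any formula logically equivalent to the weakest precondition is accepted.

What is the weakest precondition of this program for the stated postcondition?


Working backward. After the program, the postcondition s - 8 < 6 must hold; in canonical form it is s < 14.
Then branch requires 4*s < 6; else branch requires s < 14.
Before the if: (s < 3 -> 4*s < 6) and ((not (s < 3)) -> s < 14)
Then branch requires (s < 3 -> 4*s < 6) and ((not (s < 3)) -> s < 14); else branch requires (s < 3 -> 4*s < 6) and ((not (s < 3)) -> s < 14).
Before the if: ((acc + q = 7 or 3*q + s <= 2*acc - 1) -> ((s < 3 -> 4*s < 6) and ((not (s < 3)) -> s < 14))) and ((not (acc + q = 7 or 3*q + s <= 2*acc - 1)) -> ((s < 3 -> 4*s < 6) and ((not (s < 3)) -> s < 14)))
Answer: WP = ((acc + q = 7 or 3*q + s <= 2*acc - 1) -> ((s < 3 -> 4*s < 6) and ((not (s < 3)) -> s < 14))) and ((not (acc + q = 7 or 3*q + s <= 2*acc - 1)) -> ((s < 3 -> 4*s < 6) and ((not (s < 3)) -> s < 14)))


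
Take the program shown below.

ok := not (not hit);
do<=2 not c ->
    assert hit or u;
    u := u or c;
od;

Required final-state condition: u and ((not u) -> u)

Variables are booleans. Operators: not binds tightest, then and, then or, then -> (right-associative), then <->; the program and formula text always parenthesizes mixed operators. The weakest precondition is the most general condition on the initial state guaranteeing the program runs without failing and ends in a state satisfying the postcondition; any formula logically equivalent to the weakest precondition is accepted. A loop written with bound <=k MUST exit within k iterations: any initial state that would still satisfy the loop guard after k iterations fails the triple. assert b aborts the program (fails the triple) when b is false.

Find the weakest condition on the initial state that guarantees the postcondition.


Working backward. After the program, u and ((not u) -> u) must hold.
Before the loop (bound <=2), unroll the exhaustion recursion (WP_0 = exit-now case; WP_j = one more guarded iteration, up to j = 2):
  WP_0: c and u and ((not u) -> u)
  WP_1: ((not c) -> ((hit or u) and c and (u or c) and ((not (u or c)) -> (u or c)))) and (c -> (u and ((not u) -> u)))
  WP_2: ((not c) -> ((hit or u) and ((not c) -> ((hit or u or c) and c and (u or c) and ((not (u or c)) -> (u or c)))) and (c -> ((u or c) and ((not (u or c)) -> (u or c)))))) and (c -> (u and ((not u) -> u)))
So before the loop: ((not c) -> ((hit or u) and ((not c) -> ((hit or u or c) and c and (u or c) and ((not (u or c)) -> (u or c)))) and (c -> ((u or c) and ((not (u or c)) -> (u or c)))))) and (c -> (u and ((not u) -> u)))
Before ok := not (not hit): ((not c) -> ((hit or u) and ((not c) -> ((hit or u or c) and c and (u or c) and ((not (u or c)) -> (u or c)))) and (c -> ((u or c) and ((not (u or c)) -> (u or c)))))) and (c -> (u and ((not u) -> u)))
Answer: WP = ((not c) -> ((hit or u) and ((not c) -> ((hit or u or c) and c and (u or c) and ((not (u or c)) -> (u or c)))) and (c -> ((u or c) and ((not (u or c)) -> (u or c)))))) and (c -> (u and ((not u) -> u)))


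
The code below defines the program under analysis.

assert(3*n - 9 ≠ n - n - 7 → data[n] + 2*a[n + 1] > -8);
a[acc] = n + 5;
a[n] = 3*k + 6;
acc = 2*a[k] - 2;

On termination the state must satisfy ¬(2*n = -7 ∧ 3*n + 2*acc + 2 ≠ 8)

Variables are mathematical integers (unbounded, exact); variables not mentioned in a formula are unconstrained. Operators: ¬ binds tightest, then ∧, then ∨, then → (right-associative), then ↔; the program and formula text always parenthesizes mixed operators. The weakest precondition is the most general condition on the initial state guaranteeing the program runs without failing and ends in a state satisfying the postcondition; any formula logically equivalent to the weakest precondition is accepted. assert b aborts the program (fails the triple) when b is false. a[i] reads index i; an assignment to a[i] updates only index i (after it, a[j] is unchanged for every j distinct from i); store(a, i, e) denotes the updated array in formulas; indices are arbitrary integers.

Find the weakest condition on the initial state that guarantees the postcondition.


Working backward. After the program, the postcondition ¬(2*n = -7 ∧ 3*n + 2*acc + 2 ≠ 8) must hold; in canonical form it is ¬(2*n = -7 ∧ 2*acc + 3*n ≠ 6).
Before acc := 2*a[k] - 2: ¬(2*n = -7 ∧ 4*a[k] + 3*n ≠ 10)
Before a[n] := 3*k + 6: ¬(2*n = -7 ∧ 4*store(a, n, 3*k + 6)[k] + 3*n ≠ 10)
Before a[acc] := n + 5: ¬(2*n = -7 ∧ 4*store(store(a, acc, n + 5), n, 3*k + 6)[k] + 3*n ≠ 10)
Before assert 3*n - 9 ≠ n - n - 7 → data[n] + 2*a[n + 1] > -8: (3*n ≠ 2 → 2*a[n + 1] + data[n] > -8) ∧ (¬(2*n = -7 ∧ 4*store(store(a, acc, n + 5), n, 3*k + 6)[k] + 3*n ≠ 10))
Answer: WP = (3*n ≠ 2 → 2*a[n + 1] + data[n] > -8) ∧ (¬(2*n = -7 ∧ 4*store(store(a, acc, n + 5), n, 3*k + 6)[k] + 3*n ≠ 10))


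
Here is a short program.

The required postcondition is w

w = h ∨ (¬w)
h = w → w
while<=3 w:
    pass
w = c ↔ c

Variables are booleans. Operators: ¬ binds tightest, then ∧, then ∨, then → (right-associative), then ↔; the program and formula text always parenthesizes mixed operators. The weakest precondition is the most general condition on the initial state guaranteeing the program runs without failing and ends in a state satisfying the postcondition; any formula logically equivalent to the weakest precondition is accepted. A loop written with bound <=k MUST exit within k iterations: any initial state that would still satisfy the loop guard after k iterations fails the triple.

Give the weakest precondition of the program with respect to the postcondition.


Working backward. After the program, w must hold.
Before w := c ↔ c: true
Before the loop (bound <=3), unroll the exhaustion recursion (WP_0 = exit-now case; WP_j = one more guarded iteration, up to j = 3):
  WP_0: ¬w
  WP_1: w → (¬w)
  WP_2: w → (w → (¬w))
  WP_3: w → (w → (w → (¬w)))
So before the loop: w → (w → (w → (¬w)))
Before h := w → w: w → (w → (w → (¬w)))
Before w := h ∨ (¬w): (h ∨ (¬w)) → ((h ∨ (¬w)) → ((h ∨ (¬w)) → (¬(h ∨ (¬w)))))
Answer: WP = (h ∨ (¬w)) → ((h ∨ (¬w)) → ((h ∨ (¬w)) → (¬(h ∨ (¬w)))))


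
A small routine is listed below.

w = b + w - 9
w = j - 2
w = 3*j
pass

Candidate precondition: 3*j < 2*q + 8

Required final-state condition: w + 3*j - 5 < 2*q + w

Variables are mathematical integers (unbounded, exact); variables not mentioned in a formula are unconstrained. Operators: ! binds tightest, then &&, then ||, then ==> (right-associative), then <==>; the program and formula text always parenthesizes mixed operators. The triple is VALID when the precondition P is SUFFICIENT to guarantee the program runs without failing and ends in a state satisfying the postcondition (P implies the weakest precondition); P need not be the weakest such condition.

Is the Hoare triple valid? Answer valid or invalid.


Working backward. After the program, the postcondition w + 3*j - 5 < 2*q + w must hold; in canonical form it is 3*j < 2*q + 5.
Before skip: 3*j < 2*q + 5
Before w := 3*j: 3*j < 2*q + 5
Before w := j - 2: 3*j < 2*q + 5
Before w := b + w - 9: 3*j < 2*q + 5
The weakest precondition is 3*j < 2*q + 5.
Check whether 3*j < 2*q + 8 implies it.
Countermodel: at the initial state j = 3, q = 2, the precondition holds but the weakest precondition fails.
Answer: invalid


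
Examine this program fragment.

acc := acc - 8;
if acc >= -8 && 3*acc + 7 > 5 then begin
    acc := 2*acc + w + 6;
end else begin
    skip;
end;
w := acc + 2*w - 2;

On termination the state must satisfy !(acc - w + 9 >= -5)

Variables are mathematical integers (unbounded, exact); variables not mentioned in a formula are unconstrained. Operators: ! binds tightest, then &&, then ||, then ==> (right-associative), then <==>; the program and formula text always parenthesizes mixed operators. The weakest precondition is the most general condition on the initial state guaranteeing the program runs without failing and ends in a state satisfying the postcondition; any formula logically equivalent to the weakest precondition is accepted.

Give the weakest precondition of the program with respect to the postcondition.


Working backward. After the program, the postcondition !(acc - w + 9 >= -5) must hold; in canonical form it is !(acc >= w - 14).
Before w := acc + 2*w - 2: !(2*w <= 16)
Then branch requires !(2*w <= 16); else branch requires !(2*w <= 16).
Before the if: ((acc >= -8 && 3*acc > -2) ==> (!(2*w <= 16))) && ((!(acc >= -8 && 3*acc > -2)) ==> (!(2*w <= 16)))
Before acc := acc - 8: ((acc >= 0 && 3*acc > 22) ==> (!(2*w <= 16))) && ((!(acc >= 0 && 3*acc > 22)) ==> (!(2*w <= 16)))
Answer: WP = ((acc >= 0 && 3*acc > 22) ==> (!(2*w <= 16))) && ((!(acc >= 0 && 3*acc > 22)) ==> (!(2*w <= 16)))


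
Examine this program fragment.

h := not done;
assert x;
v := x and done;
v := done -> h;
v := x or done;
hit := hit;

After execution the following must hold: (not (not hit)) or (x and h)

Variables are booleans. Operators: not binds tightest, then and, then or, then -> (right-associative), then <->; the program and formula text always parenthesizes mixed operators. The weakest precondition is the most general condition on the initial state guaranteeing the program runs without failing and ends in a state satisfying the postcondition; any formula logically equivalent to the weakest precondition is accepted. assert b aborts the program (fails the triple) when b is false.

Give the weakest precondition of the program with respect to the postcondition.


Working backward. After the program, the postcondition (not (not hit)) or (x and h) must hold; in canonical form it is hit or (x and h).
Before hit := hit: hit or (x and h)
Before v := x or done: hit or (x and h)
Before v := done -> h: hit or (x and h)
Before v := x and done: hit or (x and h)
Before assert x: x and (hit or (x and h))
Before h := not done: x and (hit or (x and (not done)))
Answer: WP = x and (hit or (x and (not done)))


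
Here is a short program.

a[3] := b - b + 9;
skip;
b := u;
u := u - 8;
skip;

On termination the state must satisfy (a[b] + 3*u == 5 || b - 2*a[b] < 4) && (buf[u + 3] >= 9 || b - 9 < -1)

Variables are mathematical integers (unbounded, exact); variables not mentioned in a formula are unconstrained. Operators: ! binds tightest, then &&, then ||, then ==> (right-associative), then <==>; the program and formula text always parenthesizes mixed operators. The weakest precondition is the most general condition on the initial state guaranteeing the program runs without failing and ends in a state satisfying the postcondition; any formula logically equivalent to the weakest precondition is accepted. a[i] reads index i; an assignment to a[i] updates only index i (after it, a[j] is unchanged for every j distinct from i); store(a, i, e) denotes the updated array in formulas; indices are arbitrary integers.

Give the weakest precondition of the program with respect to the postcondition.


Working backward. After the program, the postcondition (a[b] + 3*u == 5 || b - 2*a[b] < 4) && (buf[u + 3] >= 9 || b - 9 < -1) must hold; in canonical form it is (a[b] + 3*u == 5 || b < 2*a[b] + 4) && (buf[u + 3] >= 9 || b < 8).
Before skip: (a[b] + 3*u == 5 || b < 2*a[b] + 4) && (buf[u + 3] >= 9 || b < 8)
Before u := u - 8: (a[b] + 3*u == 29 || b < 2*a[b] + 4) && (buf[u - 5] >= 9 || b < 8)
Before b := u: (a[u] + 3*u == 29 || u < 2*a[u] + 4) && (buf[u - 5] >= 9 || u < 8)
Before skip: (a[u] + 3*u == 29 || u < 2*a[u] + 4) && (buf[u - 5] >= 9 || u < 8)
Before a[3] := b - b + 9: (store(a, 3, 9)[u] + 3*u == 29 || u < 2*store(a, 3, 9)[u] + 4) && (buf[u - 5] >= 9 || u < 8)
Answer: WP = (store(a, 3, 9)[u] + 3*u == 29 || u < 2*store(a, 3, 9)[u] + 4) && (buf[u - 5] >= 9 || u < 8)


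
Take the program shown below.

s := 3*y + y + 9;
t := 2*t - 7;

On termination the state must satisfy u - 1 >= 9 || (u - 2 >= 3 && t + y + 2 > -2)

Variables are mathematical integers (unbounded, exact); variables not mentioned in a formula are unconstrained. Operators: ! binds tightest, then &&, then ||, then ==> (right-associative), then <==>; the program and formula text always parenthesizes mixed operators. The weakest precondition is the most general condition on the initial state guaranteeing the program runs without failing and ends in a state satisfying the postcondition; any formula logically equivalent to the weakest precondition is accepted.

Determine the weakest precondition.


Working backward. After the program, the postcondition u - 1 >= 9 || (u - 2 >= 3 && t + y + 2 > -2) must hold; in canonical form it is u >= 10 || (u >= 5 && t + y > -4).
Before t := 2*t - 7: u >= 10 || (u >= 5 && 2*t + y > 3)
Before s := 3*y + y + 9: u >= 10 || (u >= 5 && 2*t + y > 3)
Answer: WP = u >= 10 || (u >= 5 && 2*t + y > 3)


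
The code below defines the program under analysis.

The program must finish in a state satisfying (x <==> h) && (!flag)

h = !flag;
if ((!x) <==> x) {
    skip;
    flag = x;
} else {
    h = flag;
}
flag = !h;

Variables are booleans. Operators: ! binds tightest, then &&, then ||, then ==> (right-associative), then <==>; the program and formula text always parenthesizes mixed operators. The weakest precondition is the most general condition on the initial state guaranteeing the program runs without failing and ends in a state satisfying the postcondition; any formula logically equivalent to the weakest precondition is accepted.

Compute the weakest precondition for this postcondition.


Working backward. After the program, (x <==> h) && (!flag) must hold.
Before flag := !h: (x <==> h) && h
Then branch requires (x <==> h) && h; else branch requires (x <==> flag) && flag.
Before the if: (((!x) <==> x) ==> ((x <==> h) && h)) && ((!((!x) <==> x)) ==> ((x <==> flag) && flag))
Before h := !flag: (((!x) <==> x) ==> ((x <==> (!flag)) && (!flag))) && ((!((!x) <==> x)) ==> ((x <==> flag) && flag))
Answer: WP = (((!x) <==> x) ==> ((x <==> (!flag)) && (!flag))) && ((!((!x) <==> x)) ==> ((x <==> flag) && flag))


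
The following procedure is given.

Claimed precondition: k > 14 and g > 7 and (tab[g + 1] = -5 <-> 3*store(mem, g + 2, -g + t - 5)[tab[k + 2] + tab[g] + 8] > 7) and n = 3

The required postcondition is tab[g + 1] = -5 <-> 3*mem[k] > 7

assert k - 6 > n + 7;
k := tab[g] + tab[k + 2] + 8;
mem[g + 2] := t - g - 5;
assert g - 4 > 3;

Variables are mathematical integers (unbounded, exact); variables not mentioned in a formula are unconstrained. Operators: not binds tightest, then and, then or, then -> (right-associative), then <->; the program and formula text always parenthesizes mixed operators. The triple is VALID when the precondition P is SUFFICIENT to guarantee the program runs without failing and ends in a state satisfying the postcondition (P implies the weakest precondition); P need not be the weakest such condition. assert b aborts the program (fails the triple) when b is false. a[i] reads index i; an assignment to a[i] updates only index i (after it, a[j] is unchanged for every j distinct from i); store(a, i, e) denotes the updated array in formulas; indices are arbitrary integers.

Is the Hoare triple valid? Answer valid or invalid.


Working backward. After the program, tab[g + 1] = -5 <-> 3*mem[k] > 7 must hold.
Before assert g - 4 > 3: g > 7 and (tab[g + 1] = -5 <-> 3*mem[k] > 7)
Before mem[g + 2] := t - g - 5: g > 7 and (tab[g + 1] = -5 <-> 3*store(mem, g + 2, -g + t - 5)[k] > 7)
Before k := tab[g] + tab[k + 2] + 8: g > 7 and (tab[g + 1] = -5 <-> 3*store(mem, g + 2, -g + t - 5)[tab[k + 2] + tab[g] + 8] > 7)
Before assert k - 6 > n + 7: k > n + 13 and g > 7 and (tab[g + 1] = -5 <-> 3*store(mem, g + 2, -g + t - 5)[tab[k + 2] + tab[g] + 8] > 7)
The weakest precondition is k > n + 13 and g > 7 and (tab[g + 1] = -5 <-> 3*store(mem, g + 2, -g + t - 5)[tab[k + 2] + tab[g] + 8] > 7).
Check whether k > 14 and g > 7 and (tab[g + 1] = -5 <-> 3*store(mem, g + 2, -g + t - 5)[tab[k + 2] + tab[g] + 8] > 7) and n = 3 implies it.
Countermodel: at the initial state g = 8, k = 15, mem = {[0] = 2, [8] = 2, [9] = 2, [10] = 2, [17] = 2, elsewhere 2}, n = 3, t = 15, tab = {[0] = -4, [8] = -4, [9] = -4, [10] = -4, [17] = -4, elsewhere -4}, the precondition holds but the weakest precondition fails.
Answer: invalid


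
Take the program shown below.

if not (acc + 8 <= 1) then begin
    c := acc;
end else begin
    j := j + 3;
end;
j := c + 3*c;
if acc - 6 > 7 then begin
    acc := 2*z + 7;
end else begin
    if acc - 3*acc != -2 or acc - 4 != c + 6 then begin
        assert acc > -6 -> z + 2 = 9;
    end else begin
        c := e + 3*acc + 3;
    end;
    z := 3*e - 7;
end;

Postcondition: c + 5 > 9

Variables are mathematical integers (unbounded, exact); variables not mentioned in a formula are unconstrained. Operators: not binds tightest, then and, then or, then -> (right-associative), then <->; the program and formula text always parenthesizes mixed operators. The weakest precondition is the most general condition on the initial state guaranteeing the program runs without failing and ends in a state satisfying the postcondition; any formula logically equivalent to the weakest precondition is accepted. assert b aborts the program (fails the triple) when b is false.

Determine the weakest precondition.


Working backward. After the program, the postcondition c + 5 > 9 must hold; in canonical form it is c > 4.
Then branch requires c > 4; else branch requires ((2*acc != 2 or acc != c + 10) -> ((acc > -6 -> z = 7) and c > 4)) and ((not (2*acc != 2 or acc != c + 10)) -> 3*acc + e > 1).
Before the if: (acc > 13 -> c > 4) and ((not (acc > 13)) -> (((2*acc != 2 or acc != c + 10) -> ((acc > -6 -> z = 7) and c > 4)) and ((not (2*acc != 2 or acc != c + 10)) -> 3*acc + e > 1)))
Before j := c + 3*c: (acc > 13 -> c > 4) and ((not (acc > 13)) -> (((2*acc != 2 or acc != c + 10) -> ((acc > -6 -> z = 7) and c > 4)) and ((not (2*acc != 2 or acc != c + 10)) -> 3*acc + e > 1)))
Then branch requires (acc > 13 -> acc > 4) and ((not (acc > 13)) -> ((acc > -6 -> z = 7) and acc > 4)); else branch requires (acc > 13 -> c > 4) and ((not (acc > 13)) -> (((2*acc != 2 or acc != c + 10) -> ((acc > -6 -> z = 7) and c > 4)) and ((not (2*acc != 2 or acc != c + 10)) -> 3*acc + e > 1))).
Before the if: ((not (acc <= -7)) -> ((acc > 13 -> acc > 4) and ((not (acc > 13)) -> ((acc > -6 -> z = 7) and acc > 4)))) and (acc <= -7 -> ((acc > 13 -> c > 4) and ((not (acc > 13)) -> (((2*acc != 2 or acc != c + 10) -> ((acc > -6 -> z = 7) and c > 4)) and ((not (2*acc != 2 or acc != c + 10)) -> 3*acc + e > 1)))))
Answer: WP = ((not (acc <= -7)) -> ((acc > 13 -> acc > 4) and ((not (acc > 13)) -> ((acc > -6 -> z = 7) and acc > 4)))) and (acc <= -7 -> ((acc > 13 -> c > 4) and ((not (acc > 13)) -> (((2*acc != 2 or acc != c + 10) -> ((acc > -6 -> z = 7) and c > 4)) and ((not (2*acc != 2 or acc != c + 10)) -> 3*acc + e > 1)))))


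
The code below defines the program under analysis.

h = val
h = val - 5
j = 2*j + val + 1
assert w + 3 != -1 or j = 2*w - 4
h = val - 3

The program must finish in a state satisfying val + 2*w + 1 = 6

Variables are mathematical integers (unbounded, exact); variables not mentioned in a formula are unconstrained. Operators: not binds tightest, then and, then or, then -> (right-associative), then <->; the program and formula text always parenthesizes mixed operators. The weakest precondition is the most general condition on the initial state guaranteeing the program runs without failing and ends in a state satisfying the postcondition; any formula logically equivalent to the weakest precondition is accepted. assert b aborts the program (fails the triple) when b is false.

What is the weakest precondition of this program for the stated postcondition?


Working backward. After the program, the postcondition val + 2*w + 1 = 6 must hold; in canonical form it is val + 2*w = 5.
Before h := val - 3: val + 2*w = 5
Before assert w + 3 != -1 or j = 2*w - 4: (w != -4 or j = 2*w - 4) and val + 2*w = 5
Before j := 2*j + val + 1: (w != -4 or 2*j + val = 2*w - 5) and val + 2*w = 5
Before h := val - 5: (w != -4 or 2*j + val = 2*w - 5) and val + 2*w = 5
Before h := val: (w != -4 or 2*j + val = 2*w - 5) and val + 2*w = 5
Answer: WP = (w != -4 or 2*j + val = 2*w - 5) and val + 2*w = 5


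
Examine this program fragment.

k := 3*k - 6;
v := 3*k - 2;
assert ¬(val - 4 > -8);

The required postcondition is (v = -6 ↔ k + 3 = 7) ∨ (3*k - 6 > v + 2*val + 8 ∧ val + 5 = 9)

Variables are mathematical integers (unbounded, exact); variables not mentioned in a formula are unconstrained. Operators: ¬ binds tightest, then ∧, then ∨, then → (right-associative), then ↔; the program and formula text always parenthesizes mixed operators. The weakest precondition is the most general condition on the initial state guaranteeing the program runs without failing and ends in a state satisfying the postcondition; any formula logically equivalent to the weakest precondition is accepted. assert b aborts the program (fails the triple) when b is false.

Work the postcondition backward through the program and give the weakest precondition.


Working backward. After the program, the postcondition (v = -6 ↔ k + 3 = 7) ∨ (3*k - 6 > v + 2*val + 8 ∧ val + 5 = 9) must hold; in canonical form it is (v = -6 ↔ k = 4) ∨ (3*k > v + 2*val + 14 ∧ val = 4).
Before assert ¬(val - 4 > -8): (¬(val > -4)) ∧ ((v = -6 ↔ k = 4) ∨ (3*k > v + 2*val + 14 ∧ val = 4))
Before v := 3*k - 2: (¬(val > -4)) ∧ ((3*k = -4 ↔ k = 4) ∨ (2*val < -12 ∧ val = 4))
Before k := 3*k - 6: (¬(val > -4)) ∧ ((9*k = 14 ↔ 3*k = 10) ∨ (2*val < -12 ∧ val = 4))
Answer: WP = (¬(val > -4)) ∧ ((9*k = 14 ↔ 3*k = 10) ∨ (2*val < -12 ∧ val = 4))


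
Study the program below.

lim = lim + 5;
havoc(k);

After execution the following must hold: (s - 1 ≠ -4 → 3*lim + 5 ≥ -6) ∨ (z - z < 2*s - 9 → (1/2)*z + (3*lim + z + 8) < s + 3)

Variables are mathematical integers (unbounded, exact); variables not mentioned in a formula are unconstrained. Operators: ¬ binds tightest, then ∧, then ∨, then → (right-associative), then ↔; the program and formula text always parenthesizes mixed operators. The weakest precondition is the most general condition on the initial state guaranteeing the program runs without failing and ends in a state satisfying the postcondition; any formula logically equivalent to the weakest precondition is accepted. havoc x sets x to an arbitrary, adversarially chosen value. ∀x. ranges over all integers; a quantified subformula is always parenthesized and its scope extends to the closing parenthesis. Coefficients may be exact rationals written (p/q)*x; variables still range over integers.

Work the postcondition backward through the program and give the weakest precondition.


Working backward. After the program, the postcondition (s - 1 ≠ -4 → 3*lim + 5 ≥ -6) ∨ (z - z < 2*s - 9 → (1/2)*z + (3*lim + z + 8) < s + 3) must hold; in canonical form it is (s ≠ -3 → 3*lim ≥ -11) ∨ (2*s > 9 → 3*lim + (3/2)*z < s - 5).
Before havoc k: (s ≠ -3 → 3*lim ≥ -11) ∨ (2*s > 9 → 3*lim + (3/2)*z < s - 5)
Before lim := lim + 5: (s ≠ -3 → 3*lim ≥ -26) ∨ (2*s > 9 → 3*lim + (3/2)*z < s - 20)
Answer: WP = (s ≠ -3 → 3*lim ≥ -26) ∨ (2*s > 9 → 3*lim + (3/2)*z < s - 20)


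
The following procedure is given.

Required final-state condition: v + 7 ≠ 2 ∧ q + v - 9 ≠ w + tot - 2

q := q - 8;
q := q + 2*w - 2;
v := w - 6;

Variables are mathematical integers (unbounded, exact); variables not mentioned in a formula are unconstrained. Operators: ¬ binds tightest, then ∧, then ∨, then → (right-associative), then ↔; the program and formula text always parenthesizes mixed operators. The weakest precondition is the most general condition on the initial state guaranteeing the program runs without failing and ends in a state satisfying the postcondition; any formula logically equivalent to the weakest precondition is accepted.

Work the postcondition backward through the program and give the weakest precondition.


Working backward. After the program, the postcondition v + 7 ≠ 2 ∧ q + v - 9 ≠ w + tot - 2 must hold; in canonical form it is v ≠ -5 ∧ q + v ≠ tot + w + 7.
Before v := w - 6: w ≠ 1 ∧ q ≠ tot + 13
Before q := q + 2*w - 2: w ≠ 1 ∧ q + 2*w ≠ tot + 15
Before q := q - 8: w ≠ 1 ∧ q + 2*w ≠ tot + 23
Answer: WP = w ≠ 1 ∧ q + 2*w ≠ tot + 23


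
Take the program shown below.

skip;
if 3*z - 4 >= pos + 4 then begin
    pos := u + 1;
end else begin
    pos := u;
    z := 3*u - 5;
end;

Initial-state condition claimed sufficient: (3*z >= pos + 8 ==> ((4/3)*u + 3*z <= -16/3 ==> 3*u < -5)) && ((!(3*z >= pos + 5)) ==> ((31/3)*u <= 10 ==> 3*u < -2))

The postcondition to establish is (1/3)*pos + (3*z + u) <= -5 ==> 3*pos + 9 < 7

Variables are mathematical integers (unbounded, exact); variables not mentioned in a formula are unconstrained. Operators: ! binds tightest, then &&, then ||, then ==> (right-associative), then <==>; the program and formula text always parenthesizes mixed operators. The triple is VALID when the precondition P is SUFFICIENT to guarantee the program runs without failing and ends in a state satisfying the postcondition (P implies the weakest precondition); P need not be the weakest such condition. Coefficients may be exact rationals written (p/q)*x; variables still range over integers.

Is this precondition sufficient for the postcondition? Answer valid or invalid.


Working backward. After the program, the postcondition (1/3)*pos + (3*z + u) <= -5 ==> 3*pos + 9 < 7 must hold; in canonical form it is (1/3)*pos + u + 3*z <= -5 ==> 3*pos < -2.
Then branch requires (4/3)*u + 3*z <= -16/3 ==> 3*u < -5; else branch requires (31/3)*u <= 10 ==> 3*u < -2.
Before the if: (3*z >= pos + 8 ==> ((4/3)*u + 3*z <= -16/3 ==> 3*u < -5)) && ((!(3*z >= pos + 8)) ==> ((31/3)*u <= 10 ==> 3*u < -2))
Before skip: (3*z >= pos + 8 ==> ((4/3)*u + 3*z <= -16/3 ==> 3*u < -5)) && ((!(3*z >= pos + 8)) ==> ((31/3)*u <= 10 ==> 3*u < -2))
The weakest precondition is (3*z >= pos + 8 ==> ((4/3)*u + 3*z <= -16/3 ==> 3*u < -5)) && ((!(3*z >= pos + 8)) ==> ((31/3)*u <= 10 ==> 3*u < -2)).
Check whether (3*z >= pos + 8 ==> ((4/3)*u + 3*z <= -16/3 ==> 3*u < -5)) && ((!(3*z >= pos + 5)) ==> ((31/3)*u <= 10 ==> 3*u < -2)) implies it.
Countermodel: at the initial state pos = 1, u = 0, z = 2, the precondition holds but the weakest precondition fails.
Answer: invalid


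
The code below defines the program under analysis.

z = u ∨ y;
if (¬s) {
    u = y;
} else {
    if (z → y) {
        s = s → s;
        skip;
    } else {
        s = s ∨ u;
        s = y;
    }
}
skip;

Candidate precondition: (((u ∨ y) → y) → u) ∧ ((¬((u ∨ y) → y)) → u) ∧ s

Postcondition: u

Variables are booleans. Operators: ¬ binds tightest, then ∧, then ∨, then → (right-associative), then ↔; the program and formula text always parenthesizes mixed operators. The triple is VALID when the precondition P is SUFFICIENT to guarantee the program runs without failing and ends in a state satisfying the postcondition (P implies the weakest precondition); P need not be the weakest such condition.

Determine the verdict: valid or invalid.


Working backward. After the program, u must hold.
Before skip: u
Then branch requires y; else branch requires ((z → y) → u) ∧ ((¬(z → y)) → u).
Before the if: ((¬s) → y) ∧ (s → (((z → y) → u) ∧ ((¬(z → y)) → u)))
Before z := u ∨ y: ((¬s) → y) ∧ (s → ((((u ∨ y) → y) → u) ∧ ((¬((u ∨ y) → y)) → u)))
The weakest precondition is ((¬s) → y) ∧ (s → ((((u ∨ y) → y) → u) ∧ ((¬((u ∨ y) → y)) → u))).
Check whether (((u ∨ y) → y) → u) ∧ ((¬((u ∨ y) → y)) → u) ∧ s implies it.
Every state satisfying the precondition satisfies the weakest precondition: the implication holds.
Answer: valid


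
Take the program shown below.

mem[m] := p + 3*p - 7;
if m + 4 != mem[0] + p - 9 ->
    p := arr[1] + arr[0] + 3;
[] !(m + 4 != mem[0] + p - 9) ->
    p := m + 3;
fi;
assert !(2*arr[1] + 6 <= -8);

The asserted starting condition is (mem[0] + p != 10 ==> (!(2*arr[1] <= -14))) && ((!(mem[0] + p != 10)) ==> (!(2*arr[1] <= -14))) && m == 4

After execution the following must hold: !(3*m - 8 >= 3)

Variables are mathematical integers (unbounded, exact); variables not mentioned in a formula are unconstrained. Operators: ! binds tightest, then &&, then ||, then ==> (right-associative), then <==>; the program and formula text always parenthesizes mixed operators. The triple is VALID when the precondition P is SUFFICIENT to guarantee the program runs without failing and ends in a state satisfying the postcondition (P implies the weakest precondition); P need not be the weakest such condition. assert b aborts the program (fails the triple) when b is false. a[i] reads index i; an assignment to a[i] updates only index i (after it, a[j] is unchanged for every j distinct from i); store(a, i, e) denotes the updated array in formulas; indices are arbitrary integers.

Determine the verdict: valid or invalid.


Working backward. After the program, the postcondition !(3*m - 8 >= 3) must hold; in canonical form it is !(3*m >= 11).
Before assert !(2*arr[1] + 6 <= -8): (!(2*arr[1] <= -14)) && (!(3*m >= 11))
Then branch requires (!(2*arr[1] <= -14)) && (!(3*m >= 11)); else branch requires (!(2*arr[1] <= -14)) && (!(3*m >= 11)).
Before the if: (m != mem[0] + p - 13 ==> ((!(2*arr[1] <= -14)) && (!(3*m >= 11)))) && ((!(m != mem[0] + p - 13)) ==> ((!(2*arr[1] <= -14)) && (!(3*m >= 11))))
Before mem[m] := p + 3*p - 7: (m != store(mem, m, 4*p - 7)[0] + p - 13 ==> ((!(2*arr[1] <= -14)) && (!(3*m >= 11)))) && ((!(m != store(mem, m, 4*p - 7)[0] + p - 13)) ==> ((!(2*arr[1] <= -14)) && (!(3*m >= 11))))
The weakest precondition is (m != store(mem, m, 4*p - 7)[0] + p - 13 ==> ((!(2*arr[1] <= -14)) && (!(3*m >= 11)))) && ((!(m != store(mem, m, 4*p - 7)[0] + p - 13)) ==> ((!(2*arr[1] <= -14)) && (!(3*m >= 11)))).
Check whether (mem[0] + p != 10 ==> (!(2*arr[1] <= -14))) && ((!(mem[0] + p != 10)) ==> (!(2*arr[1] <= -14))) && m == 4 implies it.
Countermodel: at the initial state arr = {[0] = -6, [1] = -6, [4] = -6, elsewhere -6}, m = 4, mem = {[0] = 0, [1] = 0, [4] = 0, elsewhere 0}, p = 11, the precondition holds but the weakest precondition fails.
Answer: invalid


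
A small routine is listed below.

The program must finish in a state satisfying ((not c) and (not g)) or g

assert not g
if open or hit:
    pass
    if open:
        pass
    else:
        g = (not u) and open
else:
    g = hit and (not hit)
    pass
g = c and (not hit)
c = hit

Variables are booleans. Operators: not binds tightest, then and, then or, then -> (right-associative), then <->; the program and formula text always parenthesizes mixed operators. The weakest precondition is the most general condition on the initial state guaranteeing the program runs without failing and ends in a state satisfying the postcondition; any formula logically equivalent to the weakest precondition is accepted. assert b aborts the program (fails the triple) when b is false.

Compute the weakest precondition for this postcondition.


Working backward. After the program, ((not c) and (not g)) or g must hold.
Before c := hit: ((not hit) and (not g)) or g
Before g := c and (not hit): ((not hit) and (not (c and (not hit)))) or (c and (not hit))
Then branch requires (open -> (((not hit) and (not (c and (not hit)))) or (c and (not hit)))) and ((not open) -> (((not hit) and (not (c and (not hit)))) or (c and (not hit)))); else branch requires ((not hit) and (not (c and (not hit)))) or (c and (not hit)).
Before the if: ((open or hit) -> ((open -> (((not hit) and (not (c and (not hit)))) or (c and (not hit)))) and ((not open) -> (((not hit) and (not (c and (not hit)))) or (c and (not hit)))))) and ((not (open or hit)) -> (((not hit) and (not (c and (not hit)))) or (c and (not hit))))
Before assert not g: (not g) and ((open or hit) -> ((open -> (((not hit) and (not (c and (not hit)))) or (c and (not hit)))) and ((not open) -> (((not hit) and (not (c and (not hit)))) or (c and (not hit)))))) and ((not (open or hit)) -> (((not hit) and (not (c and (not hit)))) or (c and (not hit))))
Answer: WP = (not g) and ((open or hit) -> ((open -> (((not hit) and (not (c and (not hit)))) or (c and (not hit)))) and ((not open) -> (((not hit) and (not (c and (not hit)))) or (c and (not hit)))))) and ((not (open or hit)) -> (((not hit) and (not (c and (not hit)))) or (c and (not hit))))


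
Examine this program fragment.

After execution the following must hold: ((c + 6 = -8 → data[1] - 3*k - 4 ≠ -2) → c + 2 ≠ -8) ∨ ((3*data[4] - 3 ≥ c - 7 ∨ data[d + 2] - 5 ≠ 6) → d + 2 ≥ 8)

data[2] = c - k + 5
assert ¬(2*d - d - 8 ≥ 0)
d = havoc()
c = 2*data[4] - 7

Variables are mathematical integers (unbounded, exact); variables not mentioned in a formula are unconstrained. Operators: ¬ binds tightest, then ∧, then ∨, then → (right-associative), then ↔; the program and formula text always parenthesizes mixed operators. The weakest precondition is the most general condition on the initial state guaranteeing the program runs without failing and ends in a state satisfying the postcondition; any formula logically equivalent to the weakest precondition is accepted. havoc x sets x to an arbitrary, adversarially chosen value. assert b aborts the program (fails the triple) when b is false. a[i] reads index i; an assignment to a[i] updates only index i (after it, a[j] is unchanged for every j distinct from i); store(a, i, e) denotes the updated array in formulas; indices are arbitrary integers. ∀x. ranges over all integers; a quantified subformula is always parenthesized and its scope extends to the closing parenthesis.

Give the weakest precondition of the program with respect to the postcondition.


Working backward. After the program, the postcondition ((c + 6 = -8 → data[1] - 3*k - 4 ≠ -2) → c + 2 ≠ -8) ∨ ((3*data[4] - 3 ≥ c - 7 ∨ data[d + 2] - 5 ≠ 6) → d + 2 ≥ 8) must hold; in canonical form it is ((c = -14 → data[1] ≠ 3*k + 2) → c ≠ -10) ∨ ((3*data[4] ≥ c - 4 ∨ data[d + 2] ≠ 11) → d ≥ 6).
Before c := 2*data[4] - 7: ((2*data[4] = -7 → data[1] ≠ 3*k + 2) → 2*data[4] ≠ -3) ∨ ((data[4] ≥ -11 ∨ data[d + 2] ≠ 11) → d ≥ 6)
Before havoc d: ∀d_1. (((2*data[4] = -7 → data[1] ≠ 3*k + 2) → 2*data[4] ≠ -3) ∨ ((data[4] ≥ -11 ∨ data[d_1 + 2] ≠ 11) → d_1 ≥ 6))
Before assert ¬(2*d - d - 8 ≥ 0): (¬(d ≥ 8)) ∧ (∀d_1. (((2*data[4] = -7 → data[1] ≠ 3*k + 2) → 2*data[4] ≠ -3) ∨ ((data[4] ≥ -11 ∨ data[d_1 + 2] ≠ 11) → d_1 ≥ 6)))
Before data[2] := c - k + 5: (¬(d ≥ 8)) ∧ (∀d_1. (((2*data[4] = -7 → data[1] ≠ 3*k + 2) → 2*data[4] ≠ -3) ∨ ((data[4] ≥ -11 ∨ store(data, 2, c - k + 5)[d_1 + 2] ≠ 11) → d_1 ≥ 6)))
Answer: WP = (¬(d ≥ 8)) ∧ (∀d_1. (((2*data[4] = -7 → data[1] ≠ 3*k + 2) → 2*data[4] ≠ -3) ∨ ((data[4] ≥ -11 ∨ store(data, 2, c - k + 5)[d_1 + 2] ≠ 11) → d_1 ≥ 6)))
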